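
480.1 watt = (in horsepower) 0.6438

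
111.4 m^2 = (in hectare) 0.01114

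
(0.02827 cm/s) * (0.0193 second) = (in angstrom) 5.456e+04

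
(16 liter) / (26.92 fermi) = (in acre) 1.469e+08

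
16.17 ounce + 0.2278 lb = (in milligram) 5.617e+05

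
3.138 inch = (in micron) 7.971e+04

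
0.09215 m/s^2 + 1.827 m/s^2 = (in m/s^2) 1.919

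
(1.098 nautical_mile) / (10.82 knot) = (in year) 1.158e-05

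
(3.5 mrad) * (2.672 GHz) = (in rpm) 8.931e+07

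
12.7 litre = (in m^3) 0.0127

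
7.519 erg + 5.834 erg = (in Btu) 1.266e-09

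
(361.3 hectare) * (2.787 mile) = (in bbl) 1.019e+11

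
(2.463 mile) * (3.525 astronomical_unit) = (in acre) 5.165e+11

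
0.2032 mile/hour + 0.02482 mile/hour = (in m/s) 0.1019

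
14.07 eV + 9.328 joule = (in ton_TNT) 2.229e-09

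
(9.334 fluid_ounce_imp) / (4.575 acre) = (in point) 4.06e-05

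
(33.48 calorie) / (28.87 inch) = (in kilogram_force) 19.48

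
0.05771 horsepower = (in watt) 43.03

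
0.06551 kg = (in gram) 65.51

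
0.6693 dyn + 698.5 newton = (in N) 698.5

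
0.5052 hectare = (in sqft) 5.438e+04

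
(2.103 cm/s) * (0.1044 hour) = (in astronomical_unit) 5.283e-11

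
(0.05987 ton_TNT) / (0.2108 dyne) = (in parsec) 0.003851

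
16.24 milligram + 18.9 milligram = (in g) 0.03514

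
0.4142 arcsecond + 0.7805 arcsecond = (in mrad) 0.005792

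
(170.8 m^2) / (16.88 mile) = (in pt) 17.82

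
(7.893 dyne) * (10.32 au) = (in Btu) 1.155e+05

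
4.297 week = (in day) 30.08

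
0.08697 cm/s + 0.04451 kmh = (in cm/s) 1.323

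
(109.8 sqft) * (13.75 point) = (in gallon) 13.07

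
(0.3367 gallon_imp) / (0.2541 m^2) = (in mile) 3.743e-06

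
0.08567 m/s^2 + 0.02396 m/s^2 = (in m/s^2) 0.1096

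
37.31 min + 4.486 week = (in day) 31.43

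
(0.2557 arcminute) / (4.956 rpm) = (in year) 4.545e-12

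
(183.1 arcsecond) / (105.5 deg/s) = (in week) 7.971e-10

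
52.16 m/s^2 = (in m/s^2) 52.16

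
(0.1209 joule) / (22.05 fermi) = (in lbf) 1.233e+12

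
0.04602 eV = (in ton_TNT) 1.762e-30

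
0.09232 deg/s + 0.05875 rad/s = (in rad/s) 0.06036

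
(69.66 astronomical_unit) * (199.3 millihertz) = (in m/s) 2.077e+12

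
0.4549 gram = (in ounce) 0.01605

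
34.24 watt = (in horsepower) 0.04592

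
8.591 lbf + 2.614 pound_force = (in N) 49.84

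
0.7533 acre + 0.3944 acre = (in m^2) 4645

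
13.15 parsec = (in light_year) 42.89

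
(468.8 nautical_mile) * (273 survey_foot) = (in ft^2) 7.776e+08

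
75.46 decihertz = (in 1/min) 452.8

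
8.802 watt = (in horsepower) 0.0118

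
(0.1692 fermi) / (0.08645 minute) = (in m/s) 3.262e-17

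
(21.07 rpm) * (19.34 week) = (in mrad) 2.581e+10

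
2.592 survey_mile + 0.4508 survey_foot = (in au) 2.789e-08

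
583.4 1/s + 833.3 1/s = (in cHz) 1.417e+05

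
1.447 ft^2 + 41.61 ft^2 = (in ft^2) 43.06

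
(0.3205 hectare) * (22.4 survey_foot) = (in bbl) 1.376e+05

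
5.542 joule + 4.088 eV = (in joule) 5.542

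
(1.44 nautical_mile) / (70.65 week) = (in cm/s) 0.006241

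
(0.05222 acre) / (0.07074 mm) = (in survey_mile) 1856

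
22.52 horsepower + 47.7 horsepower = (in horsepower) 70.22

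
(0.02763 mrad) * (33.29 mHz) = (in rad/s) 9.198e-07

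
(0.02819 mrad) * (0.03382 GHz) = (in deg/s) 5.462e+04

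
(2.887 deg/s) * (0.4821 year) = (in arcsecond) 1.58e+11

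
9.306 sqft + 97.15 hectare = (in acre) 240.1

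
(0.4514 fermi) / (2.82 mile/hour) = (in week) 5.92e-22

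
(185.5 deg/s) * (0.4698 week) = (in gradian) 5.856e+07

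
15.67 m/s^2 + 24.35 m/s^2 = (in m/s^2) 40.02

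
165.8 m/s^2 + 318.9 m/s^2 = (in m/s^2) 484.7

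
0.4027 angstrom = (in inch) 1.585e-09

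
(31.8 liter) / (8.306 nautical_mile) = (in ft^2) 2.225e-05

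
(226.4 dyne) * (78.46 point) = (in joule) 6.267e-05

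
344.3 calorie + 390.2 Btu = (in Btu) 391.6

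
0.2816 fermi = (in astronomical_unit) 1.882e-27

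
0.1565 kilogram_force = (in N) 1.535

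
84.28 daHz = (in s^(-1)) 842.8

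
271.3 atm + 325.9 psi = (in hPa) 2.974e+05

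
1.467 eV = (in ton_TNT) 5.618e-29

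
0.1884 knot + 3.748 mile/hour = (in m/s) 1.772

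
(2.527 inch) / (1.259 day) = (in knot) 1.147e-06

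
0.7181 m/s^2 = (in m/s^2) 0.7181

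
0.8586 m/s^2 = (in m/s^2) 0.8586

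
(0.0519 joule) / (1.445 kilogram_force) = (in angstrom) 3.663e+07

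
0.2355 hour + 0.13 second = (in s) 847.9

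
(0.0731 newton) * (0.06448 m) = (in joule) 0.004713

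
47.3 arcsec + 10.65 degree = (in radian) 0.1861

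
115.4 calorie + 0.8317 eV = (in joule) 482.8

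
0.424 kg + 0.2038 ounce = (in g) 429.8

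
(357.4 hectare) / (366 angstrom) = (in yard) 1.068e+14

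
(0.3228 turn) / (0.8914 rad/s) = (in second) 2.275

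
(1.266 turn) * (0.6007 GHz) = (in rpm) 4.563e+10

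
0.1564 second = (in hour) 4.344e-05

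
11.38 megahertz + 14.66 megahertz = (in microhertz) 2.604e+13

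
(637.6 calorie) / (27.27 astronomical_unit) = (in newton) 6.539e-10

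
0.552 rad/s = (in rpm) 5.271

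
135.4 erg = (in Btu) 1.283e-08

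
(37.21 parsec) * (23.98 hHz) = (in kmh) 9.912e+21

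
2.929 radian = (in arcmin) 1.007e+04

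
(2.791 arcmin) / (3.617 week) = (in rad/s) 3.711e-10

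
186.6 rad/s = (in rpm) 1782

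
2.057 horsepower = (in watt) 1534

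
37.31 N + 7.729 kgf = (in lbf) 25.43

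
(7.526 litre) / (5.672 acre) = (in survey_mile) 2.037e-10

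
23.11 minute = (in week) 0.002293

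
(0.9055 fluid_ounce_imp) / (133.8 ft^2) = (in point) 0.005867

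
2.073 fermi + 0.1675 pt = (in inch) 0.002326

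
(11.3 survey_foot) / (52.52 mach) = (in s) 0.0001926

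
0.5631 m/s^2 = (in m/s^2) 0.5631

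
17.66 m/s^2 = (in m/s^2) 17.66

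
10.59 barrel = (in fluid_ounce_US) 5.693e+04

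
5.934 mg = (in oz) 0.0002093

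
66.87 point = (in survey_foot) 0.0774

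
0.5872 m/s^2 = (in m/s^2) 0.5872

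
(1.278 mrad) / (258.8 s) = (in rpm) 4.716e-05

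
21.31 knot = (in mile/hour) 24.52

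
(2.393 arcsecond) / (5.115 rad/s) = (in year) 7.192e-14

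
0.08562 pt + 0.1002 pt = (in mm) 0.06555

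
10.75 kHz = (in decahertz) 1075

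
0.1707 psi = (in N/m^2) 1177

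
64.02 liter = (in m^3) 0.06402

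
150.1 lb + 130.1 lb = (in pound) 280.2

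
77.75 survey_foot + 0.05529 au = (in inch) 3.256e+11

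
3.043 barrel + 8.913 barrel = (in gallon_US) 502.2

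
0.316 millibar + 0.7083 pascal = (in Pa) 32.31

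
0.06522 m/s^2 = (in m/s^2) 0.06522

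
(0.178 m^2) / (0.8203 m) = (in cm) 21.7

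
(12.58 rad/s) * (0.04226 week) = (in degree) 1.842e+07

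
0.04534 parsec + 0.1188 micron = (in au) 9352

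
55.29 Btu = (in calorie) 1.394e+04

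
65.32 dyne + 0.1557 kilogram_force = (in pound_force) 0.3434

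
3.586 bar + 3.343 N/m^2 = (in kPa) 358.6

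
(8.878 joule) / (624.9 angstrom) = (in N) 1.421e+08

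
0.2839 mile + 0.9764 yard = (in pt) 1.298e+06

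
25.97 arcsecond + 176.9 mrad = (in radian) 0.177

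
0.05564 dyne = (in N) 5.564e-07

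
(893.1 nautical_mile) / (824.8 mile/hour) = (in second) 4486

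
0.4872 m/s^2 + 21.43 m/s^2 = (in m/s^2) 21.92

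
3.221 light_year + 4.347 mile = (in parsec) 0.9876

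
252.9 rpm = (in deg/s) 1517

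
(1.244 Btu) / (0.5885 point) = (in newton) 6.322e+06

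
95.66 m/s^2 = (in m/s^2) 95.66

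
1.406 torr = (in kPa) 0.1875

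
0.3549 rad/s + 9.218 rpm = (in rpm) 12.61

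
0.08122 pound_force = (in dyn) 3.613e+04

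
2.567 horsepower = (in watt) 1914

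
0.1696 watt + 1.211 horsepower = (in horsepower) 1.211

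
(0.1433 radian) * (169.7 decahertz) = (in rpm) 2322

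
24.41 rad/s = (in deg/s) 1399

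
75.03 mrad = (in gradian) 4.777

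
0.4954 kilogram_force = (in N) 4.858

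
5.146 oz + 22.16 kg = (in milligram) 2.231e+07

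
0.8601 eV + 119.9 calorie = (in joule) 501.7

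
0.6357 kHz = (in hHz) 6.357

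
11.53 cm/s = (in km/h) 0.4151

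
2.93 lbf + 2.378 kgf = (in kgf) 3.707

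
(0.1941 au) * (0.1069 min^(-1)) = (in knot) 1.006e+08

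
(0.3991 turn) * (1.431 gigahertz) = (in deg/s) 2.056e+11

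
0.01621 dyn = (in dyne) 0.01621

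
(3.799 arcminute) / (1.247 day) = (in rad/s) 1.026e-08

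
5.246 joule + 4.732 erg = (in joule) 5.246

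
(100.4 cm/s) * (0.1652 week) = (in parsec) 3.251e-12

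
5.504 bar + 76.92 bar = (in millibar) 8.242e+04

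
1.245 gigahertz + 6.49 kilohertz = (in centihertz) 1.245e+11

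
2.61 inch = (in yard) 0.0725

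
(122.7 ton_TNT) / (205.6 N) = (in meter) 2.497e+09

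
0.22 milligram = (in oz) 7.76e-06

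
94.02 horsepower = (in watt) 7.011e+04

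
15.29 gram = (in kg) 0.01529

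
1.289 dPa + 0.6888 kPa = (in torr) 5.167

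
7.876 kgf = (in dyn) 7.724e+06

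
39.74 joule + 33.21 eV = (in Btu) 0.03767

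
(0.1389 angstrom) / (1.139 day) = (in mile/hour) 3.157e-16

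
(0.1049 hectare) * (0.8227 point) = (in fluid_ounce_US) 1.029e+04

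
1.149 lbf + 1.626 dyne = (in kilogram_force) 0.5212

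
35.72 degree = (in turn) 0.09922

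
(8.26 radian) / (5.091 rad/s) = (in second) 1.622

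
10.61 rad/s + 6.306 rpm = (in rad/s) 11.27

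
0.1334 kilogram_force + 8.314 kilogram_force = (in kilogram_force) 8.447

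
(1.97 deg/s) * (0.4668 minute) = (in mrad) 963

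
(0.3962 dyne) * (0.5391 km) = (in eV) 1.333e+16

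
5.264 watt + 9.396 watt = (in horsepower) 0.01966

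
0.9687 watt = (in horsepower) 0.001299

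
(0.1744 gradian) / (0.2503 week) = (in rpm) 1.728e-07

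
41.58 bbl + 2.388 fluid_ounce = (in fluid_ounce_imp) 2.327e+05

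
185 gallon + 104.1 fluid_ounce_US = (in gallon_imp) 154.7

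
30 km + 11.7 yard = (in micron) 3.001e+10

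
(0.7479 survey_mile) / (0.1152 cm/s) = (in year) 0.03313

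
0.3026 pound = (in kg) 0.1373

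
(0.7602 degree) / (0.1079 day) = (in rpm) 1.359e-05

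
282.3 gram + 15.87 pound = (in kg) 7.481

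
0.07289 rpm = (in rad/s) 0.007633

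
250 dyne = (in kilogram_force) 0.0002549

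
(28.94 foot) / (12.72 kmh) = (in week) 4.128e-06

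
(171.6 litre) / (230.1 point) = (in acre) 0.0005224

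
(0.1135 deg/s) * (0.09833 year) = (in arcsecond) 1.267e+09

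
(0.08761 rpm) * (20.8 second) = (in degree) 10.93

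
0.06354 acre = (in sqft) 2768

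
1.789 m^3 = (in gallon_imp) 393.5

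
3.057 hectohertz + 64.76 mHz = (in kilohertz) 0.3058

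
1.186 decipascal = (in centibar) 0.0001186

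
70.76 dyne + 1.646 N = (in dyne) 1.647e+05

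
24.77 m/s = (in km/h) 89.17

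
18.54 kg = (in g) 1.854e+04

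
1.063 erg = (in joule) 1.063e-07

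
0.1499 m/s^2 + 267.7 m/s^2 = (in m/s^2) 267.8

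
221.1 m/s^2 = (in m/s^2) 221.1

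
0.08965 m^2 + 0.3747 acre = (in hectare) 0.1516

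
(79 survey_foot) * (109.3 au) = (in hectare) 3.937e+10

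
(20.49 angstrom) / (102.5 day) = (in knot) 4.497e-16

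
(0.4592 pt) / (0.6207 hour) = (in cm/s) 7.25e-06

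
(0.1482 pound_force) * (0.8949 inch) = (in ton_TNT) 3.581e-12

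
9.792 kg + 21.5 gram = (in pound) 21.64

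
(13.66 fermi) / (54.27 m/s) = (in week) 4.162e-22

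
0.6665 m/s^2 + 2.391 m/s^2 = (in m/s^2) 3.058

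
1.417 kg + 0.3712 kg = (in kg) 1.788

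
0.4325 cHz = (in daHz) 0.0004325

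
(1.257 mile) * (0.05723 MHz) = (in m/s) 1.158e+08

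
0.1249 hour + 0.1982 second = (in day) 0.005206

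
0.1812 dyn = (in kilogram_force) 1.848e-07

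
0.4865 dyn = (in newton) 4.865e-06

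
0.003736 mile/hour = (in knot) 0.003246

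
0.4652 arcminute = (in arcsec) 27.91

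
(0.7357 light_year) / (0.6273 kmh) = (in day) 4.623e+11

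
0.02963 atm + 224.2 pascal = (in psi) 0.468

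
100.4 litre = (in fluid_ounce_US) 3395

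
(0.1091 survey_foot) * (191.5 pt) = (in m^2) 0.002247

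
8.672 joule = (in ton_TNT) 2.073e-09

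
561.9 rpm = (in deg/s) 3371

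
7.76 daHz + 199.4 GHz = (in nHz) 1.994e+20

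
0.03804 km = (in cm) 3804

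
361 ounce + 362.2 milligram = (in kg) 10.23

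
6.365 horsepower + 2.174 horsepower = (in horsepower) 8.539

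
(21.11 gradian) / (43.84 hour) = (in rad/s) 2.101e-06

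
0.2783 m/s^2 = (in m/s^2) 0.2783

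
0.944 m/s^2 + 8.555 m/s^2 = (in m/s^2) 9.499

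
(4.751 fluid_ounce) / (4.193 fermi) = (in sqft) 3.607e+11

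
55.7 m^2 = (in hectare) 0.00557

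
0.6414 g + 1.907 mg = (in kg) 0.0006433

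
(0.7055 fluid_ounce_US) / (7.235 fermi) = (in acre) 7.126e+05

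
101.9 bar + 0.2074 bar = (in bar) 102.1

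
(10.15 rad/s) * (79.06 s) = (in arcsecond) 1.655e+08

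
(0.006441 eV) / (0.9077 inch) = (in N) 4.476e-20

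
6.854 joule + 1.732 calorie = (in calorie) 3.37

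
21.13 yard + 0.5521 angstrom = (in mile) 0.01201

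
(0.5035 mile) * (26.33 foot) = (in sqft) 7e+04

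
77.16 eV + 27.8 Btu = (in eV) 1.831e+23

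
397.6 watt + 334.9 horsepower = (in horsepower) 335.4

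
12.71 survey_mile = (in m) 2.045e+04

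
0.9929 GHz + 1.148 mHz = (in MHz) 992.9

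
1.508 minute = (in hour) 0.02513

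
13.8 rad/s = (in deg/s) 790.7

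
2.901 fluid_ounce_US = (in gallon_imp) 0.01887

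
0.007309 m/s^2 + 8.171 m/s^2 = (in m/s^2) 8.178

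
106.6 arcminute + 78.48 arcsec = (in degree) 1.798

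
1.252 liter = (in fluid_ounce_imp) 44.06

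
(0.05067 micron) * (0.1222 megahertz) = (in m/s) 0.006192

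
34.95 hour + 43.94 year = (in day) 1.604e+04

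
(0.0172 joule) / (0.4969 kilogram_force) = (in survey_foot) 0.01158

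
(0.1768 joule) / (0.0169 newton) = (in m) 10.46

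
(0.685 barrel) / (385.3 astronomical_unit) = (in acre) 4.669e-19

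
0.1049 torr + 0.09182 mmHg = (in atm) 0.0002588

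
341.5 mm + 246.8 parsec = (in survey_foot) 2.499e+19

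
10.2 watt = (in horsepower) 0.01368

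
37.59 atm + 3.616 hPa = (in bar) 38.09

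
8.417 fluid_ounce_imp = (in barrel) 0.001504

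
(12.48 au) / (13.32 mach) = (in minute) 6.861e+06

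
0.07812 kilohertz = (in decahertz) 7.812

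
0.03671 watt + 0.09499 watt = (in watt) 0.1317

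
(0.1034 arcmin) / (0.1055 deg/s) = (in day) 1.891e-07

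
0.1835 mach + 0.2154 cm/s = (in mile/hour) 139.8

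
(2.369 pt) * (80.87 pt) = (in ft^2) 0.0002566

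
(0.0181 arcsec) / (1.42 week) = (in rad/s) 1.022e-13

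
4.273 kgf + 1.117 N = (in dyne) 4.302e+06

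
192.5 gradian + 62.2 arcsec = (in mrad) 3024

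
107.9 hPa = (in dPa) 1.079e+05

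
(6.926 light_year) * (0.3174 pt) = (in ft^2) 7.897e+13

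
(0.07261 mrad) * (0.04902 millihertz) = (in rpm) 3.399e-08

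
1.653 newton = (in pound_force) 0.3716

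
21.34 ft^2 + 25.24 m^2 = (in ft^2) 293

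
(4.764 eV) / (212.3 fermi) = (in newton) 3.595e-06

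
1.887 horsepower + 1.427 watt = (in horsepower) 1.889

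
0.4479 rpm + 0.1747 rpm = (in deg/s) 3.736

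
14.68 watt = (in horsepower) 0.01969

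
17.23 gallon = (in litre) 65.22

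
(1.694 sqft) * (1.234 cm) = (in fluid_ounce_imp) 68.35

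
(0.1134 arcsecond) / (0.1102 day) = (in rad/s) 5.774e-11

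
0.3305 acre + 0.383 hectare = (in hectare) 0.5167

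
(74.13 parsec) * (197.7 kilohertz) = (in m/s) 4.522e+23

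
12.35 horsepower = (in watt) 9209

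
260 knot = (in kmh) 481.5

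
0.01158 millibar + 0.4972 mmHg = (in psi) 0.009782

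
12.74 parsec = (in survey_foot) 1.29e+18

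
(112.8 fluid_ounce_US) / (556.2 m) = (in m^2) 5.998e-06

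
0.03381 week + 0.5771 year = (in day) 210.9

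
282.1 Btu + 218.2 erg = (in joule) 2.976e+05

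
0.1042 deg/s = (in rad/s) 0.001819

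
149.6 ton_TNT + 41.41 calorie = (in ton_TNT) 149.6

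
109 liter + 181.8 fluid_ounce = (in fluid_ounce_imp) 4025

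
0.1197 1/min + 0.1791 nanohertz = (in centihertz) 0.1995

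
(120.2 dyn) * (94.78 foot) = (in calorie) 0.008299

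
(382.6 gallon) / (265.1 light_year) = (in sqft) 6.216e-18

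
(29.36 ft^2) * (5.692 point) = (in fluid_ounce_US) 185.2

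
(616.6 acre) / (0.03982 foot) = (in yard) 2.248e+08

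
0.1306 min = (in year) 2.485e-07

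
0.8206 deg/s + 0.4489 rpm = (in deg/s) 3.514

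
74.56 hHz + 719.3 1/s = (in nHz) 8.175e+12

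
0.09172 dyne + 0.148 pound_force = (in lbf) 0.148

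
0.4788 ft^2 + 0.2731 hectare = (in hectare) 0.2731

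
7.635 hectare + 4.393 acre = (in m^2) 9.413e+04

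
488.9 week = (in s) 2.957e+08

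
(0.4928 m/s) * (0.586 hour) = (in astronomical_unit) 6.949e-09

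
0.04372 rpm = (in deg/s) 0.2623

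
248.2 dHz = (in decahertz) 2.482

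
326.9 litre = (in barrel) 2.056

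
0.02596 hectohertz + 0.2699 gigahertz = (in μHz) 2.699e+14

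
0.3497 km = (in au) 2.338e-09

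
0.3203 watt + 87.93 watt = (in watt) 88.25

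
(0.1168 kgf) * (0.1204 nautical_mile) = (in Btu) 0.2421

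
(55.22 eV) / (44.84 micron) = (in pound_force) 4.436e-14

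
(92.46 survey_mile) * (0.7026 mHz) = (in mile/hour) 233.9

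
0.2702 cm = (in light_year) 2.856e-19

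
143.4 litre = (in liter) 143.4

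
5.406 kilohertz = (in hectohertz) 54.06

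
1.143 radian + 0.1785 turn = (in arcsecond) 4.671e+05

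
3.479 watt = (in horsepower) 0.004665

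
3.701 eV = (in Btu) 5.62e-22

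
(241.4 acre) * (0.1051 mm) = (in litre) 1.027e+05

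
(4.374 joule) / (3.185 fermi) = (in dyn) 1.373e+20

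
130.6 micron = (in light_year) 1.38e-20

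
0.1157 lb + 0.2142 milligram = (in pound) 0.1157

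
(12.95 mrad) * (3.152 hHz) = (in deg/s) 233.9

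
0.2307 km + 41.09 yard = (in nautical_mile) 0.1449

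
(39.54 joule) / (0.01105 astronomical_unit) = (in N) 2.392e-08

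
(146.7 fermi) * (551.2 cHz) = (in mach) 2.375e-15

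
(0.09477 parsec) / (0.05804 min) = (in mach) 2.466e+12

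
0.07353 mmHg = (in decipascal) 98.03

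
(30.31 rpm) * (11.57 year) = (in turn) 1.843e+08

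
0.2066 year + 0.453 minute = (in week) 10.77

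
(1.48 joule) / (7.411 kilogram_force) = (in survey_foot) 0.06681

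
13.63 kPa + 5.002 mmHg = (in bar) 0.143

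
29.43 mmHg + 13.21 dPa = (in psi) 0.5693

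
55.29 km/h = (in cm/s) 1536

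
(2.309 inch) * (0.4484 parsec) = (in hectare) 8.115e+10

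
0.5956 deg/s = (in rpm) 0.09927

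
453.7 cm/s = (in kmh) 16.33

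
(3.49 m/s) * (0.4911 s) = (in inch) 67.48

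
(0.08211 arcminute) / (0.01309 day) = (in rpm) 2.017e-07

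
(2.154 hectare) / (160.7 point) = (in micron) 3.8e+11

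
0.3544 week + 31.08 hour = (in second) 3.262e+05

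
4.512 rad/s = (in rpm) 43.09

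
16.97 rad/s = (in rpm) 162.1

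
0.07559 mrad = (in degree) 0.004331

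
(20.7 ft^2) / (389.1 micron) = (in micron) 4.942e+09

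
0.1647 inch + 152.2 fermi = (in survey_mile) 2.599e-06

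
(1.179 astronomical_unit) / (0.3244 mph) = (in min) 2.027e+10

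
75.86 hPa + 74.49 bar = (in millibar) 7.457e+04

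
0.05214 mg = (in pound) 1.149e-07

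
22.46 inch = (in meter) 0.5705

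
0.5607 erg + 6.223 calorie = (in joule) 26.04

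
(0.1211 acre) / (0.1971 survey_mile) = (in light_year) 1.633e-16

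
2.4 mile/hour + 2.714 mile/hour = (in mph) 5.114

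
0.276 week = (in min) 2782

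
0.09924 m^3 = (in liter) 99.24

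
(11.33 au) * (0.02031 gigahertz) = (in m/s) 3.442e+19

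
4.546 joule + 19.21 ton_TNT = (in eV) 5.017e+29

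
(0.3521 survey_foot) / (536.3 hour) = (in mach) 1.633e-10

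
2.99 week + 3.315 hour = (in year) 0.05772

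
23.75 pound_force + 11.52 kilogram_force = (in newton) 218.6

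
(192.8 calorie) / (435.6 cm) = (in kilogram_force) 18.88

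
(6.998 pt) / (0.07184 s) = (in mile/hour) 0.07687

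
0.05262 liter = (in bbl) 0.000331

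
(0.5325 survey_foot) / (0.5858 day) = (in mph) 7.173e-06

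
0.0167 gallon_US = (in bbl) 0.0003976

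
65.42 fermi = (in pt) 1.854e-10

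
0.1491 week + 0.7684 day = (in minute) 2609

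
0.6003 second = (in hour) 0.0001667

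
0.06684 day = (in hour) 1.604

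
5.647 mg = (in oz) 0.0001992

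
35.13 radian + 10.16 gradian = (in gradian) 2247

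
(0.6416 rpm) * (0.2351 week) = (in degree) 5.474e+05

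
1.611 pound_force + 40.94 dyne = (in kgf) 0.7308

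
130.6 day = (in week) 18.66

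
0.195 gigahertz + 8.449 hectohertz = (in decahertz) 1.95e+07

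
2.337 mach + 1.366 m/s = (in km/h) 2870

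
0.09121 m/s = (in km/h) 0.3284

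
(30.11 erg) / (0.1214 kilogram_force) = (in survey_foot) 8.298e-06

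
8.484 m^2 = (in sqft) 91.32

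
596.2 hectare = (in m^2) 5.962e+06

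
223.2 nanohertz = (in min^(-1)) 1.339e-05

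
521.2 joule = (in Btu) 0.494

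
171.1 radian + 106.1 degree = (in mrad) 1.73e+05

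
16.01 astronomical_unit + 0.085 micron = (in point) 6.789e+15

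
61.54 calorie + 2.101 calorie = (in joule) 266.3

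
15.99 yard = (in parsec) 4.738e-16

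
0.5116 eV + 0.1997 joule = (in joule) 0.1997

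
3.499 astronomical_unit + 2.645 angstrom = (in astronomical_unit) 3.499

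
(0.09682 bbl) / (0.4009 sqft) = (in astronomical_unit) 2.763e-12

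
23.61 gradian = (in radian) 0.3709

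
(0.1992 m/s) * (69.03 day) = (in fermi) 1.188e+21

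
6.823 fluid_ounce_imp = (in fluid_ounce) 6.555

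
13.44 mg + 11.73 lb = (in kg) 5.321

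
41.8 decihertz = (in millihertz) 4180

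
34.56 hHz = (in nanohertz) 3.456e+12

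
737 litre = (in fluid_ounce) 2.492e+04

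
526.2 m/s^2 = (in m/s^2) 526.2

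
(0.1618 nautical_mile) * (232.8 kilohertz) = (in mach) 2.049e+05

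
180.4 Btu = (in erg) 1.903e+12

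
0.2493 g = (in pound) 0.0005496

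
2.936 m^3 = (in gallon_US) 775.6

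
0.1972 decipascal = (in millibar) 0.0001972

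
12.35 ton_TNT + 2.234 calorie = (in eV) 3.225e+29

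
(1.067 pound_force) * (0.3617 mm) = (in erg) 1.717e+04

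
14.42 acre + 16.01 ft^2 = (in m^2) 5.836e+04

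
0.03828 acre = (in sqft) 1667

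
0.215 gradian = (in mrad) 3.377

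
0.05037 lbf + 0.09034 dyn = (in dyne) 2.241e+04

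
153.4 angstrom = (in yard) 1.678e-08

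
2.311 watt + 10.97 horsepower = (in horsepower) 10.97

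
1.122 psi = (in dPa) 7.736e+04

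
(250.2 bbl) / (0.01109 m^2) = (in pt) 1.017e+07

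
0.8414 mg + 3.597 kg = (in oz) 126.9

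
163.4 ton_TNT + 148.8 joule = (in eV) 4.267e+30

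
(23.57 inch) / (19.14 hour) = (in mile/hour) 1.944e-05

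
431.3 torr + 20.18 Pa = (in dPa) 5.752e+05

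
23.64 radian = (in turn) 3.762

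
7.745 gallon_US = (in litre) 29.32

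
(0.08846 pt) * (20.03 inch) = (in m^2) 1.588e-05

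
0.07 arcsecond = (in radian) 3.394e-07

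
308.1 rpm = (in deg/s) 1849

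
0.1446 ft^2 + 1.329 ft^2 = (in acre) 3.383e-05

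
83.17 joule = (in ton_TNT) 1.988e-08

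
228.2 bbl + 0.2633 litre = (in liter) 3.628e+04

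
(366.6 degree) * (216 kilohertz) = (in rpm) 1.32e+07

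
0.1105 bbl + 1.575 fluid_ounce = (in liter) 17.61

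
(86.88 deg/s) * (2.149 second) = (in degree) 186.7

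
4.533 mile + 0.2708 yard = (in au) 4.877e-08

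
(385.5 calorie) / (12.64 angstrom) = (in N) 1.276e+12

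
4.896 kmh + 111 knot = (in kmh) 210.5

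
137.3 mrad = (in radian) 0.1373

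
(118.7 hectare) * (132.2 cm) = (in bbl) 9.87e+06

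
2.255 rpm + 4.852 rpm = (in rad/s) 0.7442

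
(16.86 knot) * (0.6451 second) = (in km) 0.005595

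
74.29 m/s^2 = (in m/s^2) 74.29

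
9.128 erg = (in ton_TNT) 2.182e-16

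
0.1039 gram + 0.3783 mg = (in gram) 0.1043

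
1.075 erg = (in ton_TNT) 2.569e-17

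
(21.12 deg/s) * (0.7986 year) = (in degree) 5.319e+08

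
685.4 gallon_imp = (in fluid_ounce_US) 1.054e+05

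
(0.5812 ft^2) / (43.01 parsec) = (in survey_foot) 1.335e-19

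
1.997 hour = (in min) 119.8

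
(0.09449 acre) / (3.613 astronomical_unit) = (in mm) 7.075e-07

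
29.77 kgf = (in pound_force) 65.63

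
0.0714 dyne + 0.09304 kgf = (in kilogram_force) 0.09304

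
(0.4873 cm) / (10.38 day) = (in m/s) 5.434e-09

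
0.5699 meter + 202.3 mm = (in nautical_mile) 0.000417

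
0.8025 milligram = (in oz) 2.831e-05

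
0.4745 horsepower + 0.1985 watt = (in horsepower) 0.4748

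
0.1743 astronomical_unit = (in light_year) 2.756e-06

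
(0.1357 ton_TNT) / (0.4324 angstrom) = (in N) 1.313e+19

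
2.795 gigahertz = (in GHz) 2.795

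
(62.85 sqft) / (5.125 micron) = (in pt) 3.23e+09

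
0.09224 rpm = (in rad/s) 0.009659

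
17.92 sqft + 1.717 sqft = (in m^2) 1.824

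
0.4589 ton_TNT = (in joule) 1.92e+09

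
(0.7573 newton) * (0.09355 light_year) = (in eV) 4.183e+33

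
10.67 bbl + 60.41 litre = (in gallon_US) 464.1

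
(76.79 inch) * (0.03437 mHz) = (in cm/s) 0.006704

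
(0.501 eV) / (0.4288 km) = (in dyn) 1.872e-17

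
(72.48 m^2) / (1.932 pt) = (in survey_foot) 3.489e+05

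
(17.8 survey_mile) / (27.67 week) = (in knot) 0.003327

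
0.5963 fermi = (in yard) 6.521e-16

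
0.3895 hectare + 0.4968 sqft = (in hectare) 0.3895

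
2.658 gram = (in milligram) 2658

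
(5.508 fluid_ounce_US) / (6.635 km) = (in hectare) 2.455e-12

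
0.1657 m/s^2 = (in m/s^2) 0.1657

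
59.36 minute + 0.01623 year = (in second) 5.154e+05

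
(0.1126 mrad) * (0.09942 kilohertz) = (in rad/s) 0.01119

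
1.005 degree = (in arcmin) 60.3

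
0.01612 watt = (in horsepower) 2.162e-05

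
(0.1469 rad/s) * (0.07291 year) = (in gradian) 2.15e+07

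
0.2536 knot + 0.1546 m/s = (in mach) 0.0008372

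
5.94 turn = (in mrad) 3.732e+04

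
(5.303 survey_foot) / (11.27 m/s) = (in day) 1.66e-06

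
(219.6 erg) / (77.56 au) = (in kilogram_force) 1.93e-19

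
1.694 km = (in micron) 1.694e+09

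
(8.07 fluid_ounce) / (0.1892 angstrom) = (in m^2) 1.261e+07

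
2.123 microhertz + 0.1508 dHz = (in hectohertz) 0.0001508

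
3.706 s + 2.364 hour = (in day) 0.09854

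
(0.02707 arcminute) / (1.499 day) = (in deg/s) 3.484e-09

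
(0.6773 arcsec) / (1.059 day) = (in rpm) 3.427e-10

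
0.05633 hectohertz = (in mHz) 5633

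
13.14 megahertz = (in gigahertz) 0.01314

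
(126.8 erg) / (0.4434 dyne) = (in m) 2.86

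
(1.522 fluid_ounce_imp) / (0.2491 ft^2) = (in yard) 0.002044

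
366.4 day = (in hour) 8794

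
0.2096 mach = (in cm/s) 7137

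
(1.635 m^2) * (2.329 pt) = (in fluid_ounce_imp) 47.28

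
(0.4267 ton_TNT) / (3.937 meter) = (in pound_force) 1.019e+08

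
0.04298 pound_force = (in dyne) 1.912e+04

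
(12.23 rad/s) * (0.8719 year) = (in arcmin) 1.156e+12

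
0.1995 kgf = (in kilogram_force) 0.1995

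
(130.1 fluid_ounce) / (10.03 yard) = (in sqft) 0.004516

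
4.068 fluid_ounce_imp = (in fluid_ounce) 3.908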